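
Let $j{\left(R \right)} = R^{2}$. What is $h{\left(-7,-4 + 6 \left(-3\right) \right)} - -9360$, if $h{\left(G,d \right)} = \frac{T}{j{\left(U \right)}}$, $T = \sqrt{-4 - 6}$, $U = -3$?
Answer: $9360 + \frac{i \sqrt{10}}{9} \approx 9360.0 + 0.35136 i$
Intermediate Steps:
$T = i \sqrt{10}$ ($T = \sqrt{-10} = i \sqrt{10} \approx 3.1623 i$)
$h{\left(G,d \right)} = \frac{i \sqrt{10}}{9}$ ($h{\left(G,d \right)} = \frac{i \sqrt{10}}{\left(-3\right)^{2}} = \frac{i \sqrt{10}}{9}$)
$h{\left(-7,-4 + 6 \left(-3\right) \right)} - -9360 = \frac{i \sqrt{10}}{9} - -9360 = \frac{i \sqrt{10}}{9} + 9360 = 9360 + \frac{i \sqrt{10}}{9}$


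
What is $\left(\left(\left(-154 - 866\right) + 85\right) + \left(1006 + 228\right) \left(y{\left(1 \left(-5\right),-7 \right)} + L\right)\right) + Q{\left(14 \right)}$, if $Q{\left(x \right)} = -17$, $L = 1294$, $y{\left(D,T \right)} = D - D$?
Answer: $1595844$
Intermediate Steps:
$y{\left(D,T \right)} = 0$
$\left(\left(\left(-154 - 866\right) + 85\right) + \left(1006 + 228\right) \left(y{\left(1 \left(-5\right),-7 \right)} + L\right)\right) + Q{\left(14 \right)} = \left(\left(\left(-154 - 866\right) + 85\right) + \left(1006 + 228\right) \left(0 + 1294\right)\right) - 17 = \left(\left(-1020 + 85\right) + 1234 \cdot 1294\right) - 17 = \left(-935 + 1596796\right) - 17 = 1595861 - 17 = 1595844$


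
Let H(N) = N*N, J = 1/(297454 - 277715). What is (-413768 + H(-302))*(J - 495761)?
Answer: 3156555299793192/19739 ≈ 1.5991e+11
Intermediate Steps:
J = 1/19739 ≈ 5.0661e-5
H(N) = N**2
(-413768 + H(-302))*(J - 495761) = (-413768 + (-302)**2)*(1/19739 - 495761) = (-413768 + 91204)*(-9785826378/19739) = -322564*(-9785826378/19739) = 3156555299793192/19739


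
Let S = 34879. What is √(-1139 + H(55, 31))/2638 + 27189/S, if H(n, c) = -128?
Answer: 27189/34879 + I*√1267/2638 ≈ 0.77952 + 0.013493*I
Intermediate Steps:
√(-1139 + H(55, 31))/2638 + 27189/S = √(-1139 - 128)/2638 + 27189/34879 = √(-1267)*(1/2638) + 27189*(1/34879) = (I*√1267)*(1/2638) + 27189/34879 = I*√1267/2638 + 27189/34879 = 27189/34879 + I*√1267/2638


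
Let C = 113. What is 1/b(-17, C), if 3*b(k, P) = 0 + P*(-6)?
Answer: -1/226 ≈ -0.0044248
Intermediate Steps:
b(k, P) = -2*P (b(k, P) = (0 + P*(-6))/3 = (0 - 6*P)/3 = (-6*P)/3 = -2*P)
1/b(-17, C) = 1/(-2*113) = 1/(-226) = -1/226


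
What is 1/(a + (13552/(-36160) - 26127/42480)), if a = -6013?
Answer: -533360/3207621611 ≈ -0.00016628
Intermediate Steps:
1/(a + (13552/(-36160) - 26127/42480)) = 1/(-6013 + (13552/(-36160) - 26127/42480)) = 1/(-6013 + (13552*(-1/36160) - 26127*1/42480)) = 1/(-6013 + (-847/2260 - 2903/4720)) = 1/(-6013 - 527931/533360) = 1/(-3207621611/533360) = -533360/3207621611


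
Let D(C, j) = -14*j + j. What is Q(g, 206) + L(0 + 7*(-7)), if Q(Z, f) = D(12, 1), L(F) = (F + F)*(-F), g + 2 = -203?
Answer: -4815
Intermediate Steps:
g = -205 (g = -2 - 203 = -205)
D(C, j) = -13*j
L(F) = -2*F² (L(F) = (2*F)*(-F) = -2*F²)
Q(Z, f) = -13 (Q(Z, f) = -13*1 = -13)
Q(g, 206) + L(0 + 7*(-7)) = -13 - 2*(0 + 7*(-7))² = -13 - 2*(0 - 49)² = -13 - 2*(-49)² = -13 - 2*2401 = -13 - 4802 = -4815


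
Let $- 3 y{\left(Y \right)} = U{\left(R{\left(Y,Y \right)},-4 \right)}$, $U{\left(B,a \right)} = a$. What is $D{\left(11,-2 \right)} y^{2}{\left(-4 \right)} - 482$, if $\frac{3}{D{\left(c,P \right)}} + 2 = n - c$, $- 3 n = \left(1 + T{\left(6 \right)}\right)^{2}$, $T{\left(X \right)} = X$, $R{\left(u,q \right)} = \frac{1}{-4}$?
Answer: $- \frac{5304}{11} \approx -482.18$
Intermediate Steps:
$R{\left(u,q \right)} = - \frac{1}{4}$
$y{\left(Y \right)} = \frac{4}{3}$ ($y{\left(Y \right)} = \left(- \frac{1}{3}\right) \left(-4\right) = \frac{4}{3}$)
$n = - \frac{49}{3}$ ($n = - \frac{\left(1 + 6\right)^{2}}{3} = - \frac{7^{2}}{3} = \left(- \frac{1}{3}\right) 49 = - \frac{49}{3} \approx -16.333$)
$D{\left(c,P \right)} = \frac{3}{- \frac{55}{3} - c}$ ($D{\left(c,P \right)} = \frac{3}{-2 - \left(\frac{49}{3} + c\right)} = \frac{3}{- \frac{55}{3} - c}$)
$D{\left(11,-2 \right)} y^{2}{\left(-4 \right)} - 482 = - \frac{9}{55 + 3 \cdot 11} \left(\frac{4}{3}\right)^{2} - 482 = - \frac{9}{55 + 33} \cdot \frac{16}{9} - 482 = - \frac{9}{88} \cdot \frac{16}{9} - 482 = \left(-9\right) \frac{1}{88} \cdot \frac{16}{9} - 482 = \left(- \frac{9}{88}\right) \frac{16}{9} - 482 = - \frac{2}{11} - 482 = - \frac{5304}{11}$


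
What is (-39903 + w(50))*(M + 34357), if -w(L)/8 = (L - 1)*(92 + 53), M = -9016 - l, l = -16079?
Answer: -4007095060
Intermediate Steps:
M = 7063 (M = -9016 - 1*(-16079) = -9016 + 16079 = 7063)
w(L) = 1160 - 1160*L (w(L) = -8*(L - 1)*(92 + 53) = -8*(-1 + L)*145 = -8*(-145 + 145*L) = 1160 - 1160*L)
(-39903 + w(50))*(M + 34357) = (-39903 + (1160 - 1160*50))*(7063 + 34357) = (-39903 + (1160 - 58000))*41420 = (-39903 - 56840)*41420 = -96743*41420 = -4007095060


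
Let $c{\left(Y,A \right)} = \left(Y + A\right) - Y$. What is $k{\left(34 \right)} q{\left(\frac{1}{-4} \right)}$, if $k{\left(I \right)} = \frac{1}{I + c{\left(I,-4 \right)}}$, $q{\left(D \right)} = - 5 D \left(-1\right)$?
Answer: $- \frac{1}{24} \approx -0.041667$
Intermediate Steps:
$c{\left(Y,A \right)} = A$ ($c{\left(Y,A \right)} = \left(A + Y\right) - Y = A$)
$q{\left(D \right)} = 5 D$
$k{\left(I \right)} = \frac{1}{-4 + I}$ ($k{\left(I \right)} = \frac{1}{I - 4} = \frac{1}{-4 + I}$)
$k{\left(34 \right)} q{\left(\frac{1}{-4} \right)} = \frac{5 \frac{1}{-4}}{-4 + 34} = \frac{5 \left(- \frac{1}{4}\right)}{30} = \frac{1}{30} \left(- \frac{5}{4}\right) = - \frac{1}{24}$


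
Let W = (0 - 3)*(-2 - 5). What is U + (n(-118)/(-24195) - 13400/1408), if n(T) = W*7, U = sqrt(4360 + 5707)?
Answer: -13517499/1419440 + sqrt(10067) ≈ 90.811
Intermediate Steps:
U = sqrt(10067) ≈ 100.33
W = 21 (W = -3*(-7) = 21)
n(T) = 147 (n(T) = 21*7 = 147)
U + (n(-118)/(-24195) - 13400/1408) = sqrt(10067) + (147/(-24195) - 13400/1408) = sqrt(10067) + (147*(-1/24195) - 13400*1/1408) = sqrt(10067) + (-49/8065 - 1675/176) = sqrt(10067) - 13517499/1419440 = -13517499/1419440 + sqrt(10067)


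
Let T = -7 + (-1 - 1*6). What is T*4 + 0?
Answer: -56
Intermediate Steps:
T = -14 (T = -7 + (-1 - 6) = -7 - 7 = -14)
T*4 + 0 = -14*4 + 0 = -56 + 0 = -56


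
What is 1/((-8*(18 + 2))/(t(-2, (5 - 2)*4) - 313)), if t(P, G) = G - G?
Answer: 313/160 ≈ 1.9562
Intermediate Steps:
t(P, G) = 0
1/((-8*(18 + 2))/(t(-2, (5 - 2)*4) - 313)) = 1/((-8*(18 + 2))/(0 - 313)) = 1/((-8*20)/(-313)) = 1/(-1/313*(-160)) = 1/(160/313) = 313/160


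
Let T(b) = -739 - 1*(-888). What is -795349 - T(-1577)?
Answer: -795498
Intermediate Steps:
T(b) = 149 (T(b) = -739 + 888 = 149)
-795349 - T(-1577) = -795349 - 1*149 = -795349 - 149 = -795498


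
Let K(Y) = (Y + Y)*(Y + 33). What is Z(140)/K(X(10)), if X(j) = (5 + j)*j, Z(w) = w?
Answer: 7/2745 ≈ 0.0025501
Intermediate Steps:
X(j) = j*(5 + j)
K(Y) = 2*Y*(33 + Y) (K(Y) = (2*Y)*(33 + Y) = 2*Y*(33 + Y))
Z(140)/K(X(10)) = 140/((2*(10*(5 + 10))*(33 + 10*(5 + 10)))) = 140/((2*(10*15)*(33 + 10*15))) = 140/((2*150*(33 + 150))) = 140/((2*150*183)) = 140/54900 = 140*(1/54900) = 7/2745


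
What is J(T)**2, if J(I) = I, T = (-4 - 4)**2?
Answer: 4096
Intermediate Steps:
T = 64 (T = (-8)**2 = 64)
J(T)**2 = 64**2 = 4096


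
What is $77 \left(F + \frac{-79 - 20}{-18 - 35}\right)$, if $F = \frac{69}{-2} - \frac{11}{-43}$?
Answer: $- \frac{11362967}{4558} \approx -2493.0$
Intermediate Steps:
$F = - \frac{2945}{86}$ ($F = 69 \left(- \frac{1}{2}\right) - - \frac{11}{43} = - \frac{69}{2} + \frac{11}{43} = - \frac{2945}{86} \approx -34.244$)
$77 \left(F + \frac{-79 - 20}{-18 - 35}\right) = 77 \left(- \frac{2945}{86} + \frac{-79 - 20}{-18 - 35}\right) = 77 \left(- \frac{2945}{86} - \frac{99}{-53}\right) = 77 \left(- \frac{2945}{86} - - \frac{99}{53}\right) = 77 \left(- \frac{2945}{86} + \frac{99}{53}\right) = 77 \left(- \frac{147571}{4558}\right) = - \frac{11362967}{4558}$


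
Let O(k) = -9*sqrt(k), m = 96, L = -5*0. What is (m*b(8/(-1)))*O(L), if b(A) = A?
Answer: 0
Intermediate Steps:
L = 0
(m*b(8/(-1)))*O(L) = (96*(8/(-1)))*(-9*sqrt(0)) = (96*(8*(-1)))*(-9*0) = (96*(-8))*0 = -768*0 = 0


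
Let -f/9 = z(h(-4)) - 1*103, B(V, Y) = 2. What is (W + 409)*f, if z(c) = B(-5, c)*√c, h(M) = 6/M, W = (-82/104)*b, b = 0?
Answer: 379143 - 3681*I*√6 ≈ 3.7914e+5 - 9016.6*I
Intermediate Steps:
W = 0 (W = -82/104*0 = -82*1/104*0 = -41/52*0 = 0)
z(c) = 2*√c
f = 927 - 9*I*√6 (f = -9*(2*√(6/(-4)) - 1*103) = -9*(2*√(6*(-¼)) - 103) = -9*(2*√(-3/2) - 103) = -9*(2*(I*√6/2) - 103) = -9*(I*√6 - 103) = -9*(-103 + I*√6) = 927 - 9*I*√6 ≈ 927.0 - 22.045*I)
(W + 409)*f = (0 + 409)*(927 - 9*I*√6) = 409*(927 - 9*I*√6) = 379143 - 3681*I*√6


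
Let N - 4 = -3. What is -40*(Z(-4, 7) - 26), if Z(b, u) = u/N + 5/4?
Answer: 710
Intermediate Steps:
N = 1 (N = 4 - 3 = 1)
Z(b, u) = 5/4 + u (Z(b, u) = u/1 + 5/4 = u*1 + 5*(¼) = u + 5/4 = 5/4 + u)
-40*(Z(-4, 7) - 26) = -40*((5/4 + 7) - 26) = -40*(33/4 - 26) = -40*(-71/4) = 710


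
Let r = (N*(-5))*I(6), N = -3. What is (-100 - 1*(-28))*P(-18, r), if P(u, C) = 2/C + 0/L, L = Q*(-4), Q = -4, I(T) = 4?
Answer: -12/5 ≈ -2.4000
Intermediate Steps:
L = 16 (L = -4*(-4) = 16)
r = 60 (r = -3*(-5)*4 = 15*4 = 60)
P(u, C) = 2/C (P(u, C) = 2/C + 0/16 = 2/C + 0*(1/16) = 2/C + 0 = 2/C)
(-100 - 1*(-28))*P(-18, r) = (-100 - 1*(-28))*(2/60) = (-100 + 28)*(2*(1/60)) = -72*1/30 = -12/5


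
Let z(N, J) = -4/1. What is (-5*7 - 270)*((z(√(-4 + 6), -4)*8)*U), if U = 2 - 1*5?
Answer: -29280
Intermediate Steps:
z(N, J) = -4 (z(N, J) = -4*1 = -4)
U = -3 (U = 2 - 5 = -3)
(-5*7 - 270)*((z(√(-4 + 6), -4)*8)*U) = (-5*7 - 270)*(-4*8*(-3)) = (-35 - 270)*(-32*(-3)) = -305*96 = -29280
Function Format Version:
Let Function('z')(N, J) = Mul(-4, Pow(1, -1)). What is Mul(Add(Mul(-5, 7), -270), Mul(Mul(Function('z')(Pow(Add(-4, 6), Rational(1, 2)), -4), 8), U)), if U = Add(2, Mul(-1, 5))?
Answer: -29280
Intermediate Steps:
Function('z')(N, J) = -4 (Function('z')(N, J) = Mul(-4, 1) = -4)
U = -3 (U = Add(2, -5) = -3)
Mul(Add(Mul(-5, 7), -270), Mul(Mul(Function('z')(Pow(Add(-4, 6), Rational(1, 2)), -4), 8), U)) = Mul(Add(Mul(-5, 7), -270), Mul(Mul(-4, 8), -3)) = Mul(Add(-35, -270), Mul(-32, -3)) = Mul(-305, 96) = -29280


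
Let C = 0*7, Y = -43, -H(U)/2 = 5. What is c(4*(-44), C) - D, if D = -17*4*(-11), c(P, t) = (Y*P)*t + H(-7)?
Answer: -758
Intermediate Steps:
H(U) = -10 (H(U) = -2*5 = -10)
C = 0
c(P, t) = -10 - 43*P*t (c(P, t) = (-43*P)*t - 10 = -43*P*t - 10 = -10 - 43*P*t)
D = 748 (D = -68*(-11) = 748)
c(4*(-44), C) - D = (-10 - 43*4*(-44)*0) - 1*748 = (-10 - 43*(-176)*0) - 748 = (-10 + 0) - 748 = -10 - 748 = -758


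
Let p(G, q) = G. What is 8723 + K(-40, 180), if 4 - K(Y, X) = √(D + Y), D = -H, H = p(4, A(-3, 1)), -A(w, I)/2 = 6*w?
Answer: 8727 - 2*I*√11 ≈ 8727.0 - 6.6332*I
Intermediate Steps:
A(w, I) = -12*w
H = 4
D = -4 (D = -1*4 = -4)
K(Y, X) = 4 - √(-4 + Y)
8723 + K(-40, 180) = 8723 + (4 - √(-4 - 40)) = 8723 + (4 - √(-44)) = 8723 + (4 - 2*I*√11) = 8727 - 2*I*√11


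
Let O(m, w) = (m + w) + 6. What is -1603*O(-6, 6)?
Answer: -9618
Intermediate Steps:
O(m, w) = 6 + m + w
-1603*O(-6, 6) = -1603*(6 - 6 + 6) = -1603*6 = -9618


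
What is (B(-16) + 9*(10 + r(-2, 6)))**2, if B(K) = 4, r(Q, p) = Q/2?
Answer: 7225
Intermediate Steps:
r(Q, p) = Q/2 (r(Q, p) = Q*(1/2) = Q/2)
(B(-16) + 9*(10 + r(-2, 6)))**2 = (4 + 9*(10 + (1/2)*(-2)))**2 = (4 + 9*(10 - 1))**2 = (4 + 9*9)**2 = (4 + 81)**2 = 85**2 = 7225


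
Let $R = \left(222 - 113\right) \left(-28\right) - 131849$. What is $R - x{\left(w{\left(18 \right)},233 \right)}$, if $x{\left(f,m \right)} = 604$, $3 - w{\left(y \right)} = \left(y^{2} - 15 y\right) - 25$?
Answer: $-135505$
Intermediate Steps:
$w{\left(y \right)} = 28 - y^{2} + 15 y$ ($w{\left(y \right)} = 3 - \left(\left(y^{2} - 15 y\right) - 25\right) = 3 - \left(-25 + y^{2} - 15 y\right) = 3 + \left(25 - y^{2} + 15 y\right) = 28 - y^{2} + 15 y$)
$R = -134901$ ($R = 109 \left(-28\right) - 131849 = -3052 - 131849 = -134901$)
$R - x{\left(w{\left(18 \right)},233 \right)} = -134901 - 604 = -135505$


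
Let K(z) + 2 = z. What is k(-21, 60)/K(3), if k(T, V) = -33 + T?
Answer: -54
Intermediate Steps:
K(z) = -2 + z
k(-21, 60)/K(3) = (-33 - 21)/(-2 + 3) = -54/1 = -54*1 = -54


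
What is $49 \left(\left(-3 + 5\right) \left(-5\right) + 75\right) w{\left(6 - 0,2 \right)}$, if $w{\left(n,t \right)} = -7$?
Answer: $-22295$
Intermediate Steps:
$49 \left(\left(-3 + 5\right) \left(-5\right) + 75\right) w{\left(6 - 0,2 \right)} = 49 \left(\left(-3 + 5\right) \left(-5\right) + 75\right) \left(-7\right) = 49 \left(2 \left(-5\right) + 75\right) \left(-7\right) = 49 \left(-10 + 75\right) \left(-7\right) = 49 \cdot 65 \left(-7\right) = 49 \left(-455\right) = -22295$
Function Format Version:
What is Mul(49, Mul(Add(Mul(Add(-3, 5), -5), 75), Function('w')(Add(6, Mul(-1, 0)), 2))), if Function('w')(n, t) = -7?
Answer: -22295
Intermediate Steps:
Mul(49, Mul(Add(Mul(Add(-3, 5), -5), 75), Function('w')(Add(6, Mul(-1, 0)), 2))) = Mul(49, Mul(Add(Mul(Add(-3, 5), -5), 75), -7)) = Mul(49, Mul(Add(Mul(2, -5), 75), -7)) = Mul(49, Mul(Add(-10, 75), -7)) = Mul(49, Mul(65, -7)) = Mul(49, -455) = -22295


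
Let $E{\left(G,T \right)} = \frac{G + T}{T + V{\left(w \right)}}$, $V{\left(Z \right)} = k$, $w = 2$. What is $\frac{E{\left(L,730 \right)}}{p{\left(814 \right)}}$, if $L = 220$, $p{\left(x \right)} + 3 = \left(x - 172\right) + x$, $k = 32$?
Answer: $\frac{475}{553593} \approx 0.00085803$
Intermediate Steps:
$p{\left(x \right)} = -175 + 2 x$ ($p{\left(x \right)} = -3 + \left(\left(x - 172\right) + x\right) = -3 + \left(\left(-172 + x\right) + x\right) = -3 + \left(-172 + 2 x\right) = -175 + 2 x$)
$V{\left(Z \right)} = 32$
$E{\left(G,T \right)} = \frac{G + T}{32 + T}$ ($E{\left(G,T \right)} = \frac{G + T}{T + 32} = \frac{G + T}{32 + T}$)
$\frac{E{\left(L,730 \right)}}{p{\left(814 \right)}} = \frac{\frac{1}{32 + 730} \left(220 + 730\right)}{-175 + 2 \cdot 814} = \frac{\frac{1}{762} \cdot 950}{-175 + 1628} = \frac{\frac{1}{762} \cdot 950}{1453} = \frac{475}{381} \cdot \frac{1}{1453} = \frac{475}{553593}$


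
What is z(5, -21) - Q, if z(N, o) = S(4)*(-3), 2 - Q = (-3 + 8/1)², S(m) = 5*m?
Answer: -37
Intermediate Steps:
Q = -23 (Q = 2 - (-3 + 8/1)² = 2 - (-3 + 8*1)² = 2 - (-3 + 8)² = 2 - 1*5² = 2 - 1*25 = 2 - 25 = -23)
z(N, o) = -60 (z(N, o) = (5*4)*(-3) = 20*(-3) = -60)
z(5, -21) - Q = -60 - 1*(-23) = -60 + 23 = -37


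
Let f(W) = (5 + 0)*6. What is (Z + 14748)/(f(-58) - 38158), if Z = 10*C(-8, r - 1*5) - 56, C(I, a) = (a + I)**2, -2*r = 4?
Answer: -8471/19064 ≈ -0.44435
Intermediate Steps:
r = -2 (r = -1/2*4 = -2)
C(I, a) = (I + a)**2
f(W) = 30 (f(W) = 5*6 = 30)
Z = 2194 (Z = 10*(-8 + (-2 - 1*5))**2 - 56 = 10*(-8 + (-2 - 5))**2 - 56 = 10*(-8 - 7)**2 - 56 = 10*(-15)**2 - 56 = 10*225 - 56 = 2250 - 56 = 2194)
(Z + 14748)/(f(-58) - 38158) = (2194 + 14748)/(30 - 38158) = 16942/(-38128) = 16942*(-1/38128) = -8471/19064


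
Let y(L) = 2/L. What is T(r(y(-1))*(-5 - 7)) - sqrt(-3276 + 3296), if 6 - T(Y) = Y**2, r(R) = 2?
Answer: -570 - 2*sqrt(5) ≈ -574.47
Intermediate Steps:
T(Y) = 6 - Y**2
T(r(y(-1))*(-5 - 7)) - sqrt(-3276 + 3296) = (6 - (2*(-5 - 7))**2) - sqrt(-3276 + 3296) = (6 - (2*(-12))**2) - sqrt(20) = (6 - 1*(-24)**2) - 2*sqrt(5) = (6 - 1*576) - 2*sqrt(5) = (6 - 576) - 2*sqrt(5) = -570 - 2*sqrt(5)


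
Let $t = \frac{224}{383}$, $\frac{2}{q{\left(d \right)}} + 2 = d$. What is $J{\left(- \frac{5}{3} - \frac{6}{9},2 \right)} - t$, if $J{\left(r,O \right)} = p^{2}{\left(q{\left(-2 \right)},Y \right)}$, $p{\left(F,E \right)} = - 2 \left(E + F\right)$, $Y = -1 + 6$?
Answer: $\frac{30799}{383} \approx 80.415$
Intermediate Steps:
$Y = 5$
$q{\left(d \right)} = \frac{2}{-2 + d}$
$p{\left(F,E \right)} = - 2 E - 2 F$
$J{\left(r,O \right)} = 81$ ($J{\left(r,O \right)} = \left(\left(-2\right) 5 - 2 \frac{2}{-2 - 2}\right)^{2} = \left(-10 - 2 \frac{2}{-4}\right)^{2} = \left(-10 - 2 \cdot 2 \left(- \frac{1}{4}\right)\right)^{2} = \left(-10 - -1\right)^{2} = \left(-10 + 1\right)^{2} = \left(-9\right)^{2} = 81$)
$t = \frac{224}{383}$ ($t = 224 \cdot \frac{1}{383} = \frac{224}{383} \approx 0.58486$)
$J{\left(- \frac{5}{3} - \frac{6}{9},2 \right)} - t = 81 - \frac{224}{383} = \frac{30799}{383}$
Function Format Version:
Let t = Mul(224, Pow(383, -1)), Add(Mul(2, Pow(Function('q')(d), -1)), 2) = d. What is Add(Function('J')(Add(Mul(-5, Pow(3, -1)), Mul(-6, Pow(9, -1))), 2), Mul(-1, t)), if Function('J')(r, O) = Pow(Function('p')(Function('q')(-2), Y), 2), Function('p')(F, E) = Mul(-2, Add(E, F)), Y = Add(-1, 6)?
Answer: Rational(30799, 383) ≈ 80.415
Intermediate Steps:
Y = 5
Function('q')(d) = Mul(2, Pow(Add(-2, d), -1))
Function('p')(F, E) = Add(Mul(-2, E), Mul(-2, F))
Function('J')(r, O) = 81 (Function('J')(r, O) = Pow(Add(Mul(-2, 5), Mul(-2, Mul(2, Pow(Add(-2, -2), -1)))), 2) = Pow(Add(-10, Mul(-2, Mul(2, Pow(-4, -1)))), 2) = Pow(Add(-10, Mul(-2, Mul(2, Rational(-1, 4)))), 2) = Pow(Add(-10, Mul(-2, Rational(-1, 2))), 2) = Pow(Add(-10, 1), 2) = Pow(-9, 2) = 81)
t = Rational(224, 383) (t = Mul(224, Rational(1, 383)) = Rational(224, 383) ≈ 0.58486)
Add(Function('J')(Add(Mul(-5, Pow(3, -1)), Mul(-6, Pow(9, -1))), 2), Mul(-1, t)) = Add(81, Mul(-1, Rational(224, 383))) = Add(81, Rational(-224, 383)) = Rational(30799, 383)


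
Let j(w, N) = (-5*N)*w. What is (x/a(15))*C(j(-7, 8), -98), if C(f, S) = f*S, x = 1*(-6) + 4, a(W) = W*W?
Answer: 10976/45 ≈ 243.91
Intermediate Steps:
j(w, N) = -5*N*w
a(W) = W²
x = -2 (x = -6 + 4 = -2)
C(f, S) = S*f
(x/a(15))*C(j(-7, 8), -98) = (-2/(15²))*(-(-490)*8*(-7)) = (-2/225)*(-98*280) = -2*1/225*(-27440) = -2/225*(-27440) = 10976/45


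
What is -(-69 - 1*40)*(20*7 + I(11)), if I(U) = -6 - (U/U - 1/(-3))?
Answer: 43382/3 ≈ 14461.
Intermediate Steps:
I(U) = -22/3 (I(U) = -6 - (1 - 1*(-⅓)) = -6 - (1 + ⅓) = -6 - 1*4/3 = -6 - 4/3 = -22/3)
-(-69 - 1*40)*(20*7 + I(11)) = -(-69 - 1*40)*(20*7 - 22/3) = -(-69 - 40)*(140 - 22/3) = -(-109)*398/3 = -1*(-43382/3) = 43382/3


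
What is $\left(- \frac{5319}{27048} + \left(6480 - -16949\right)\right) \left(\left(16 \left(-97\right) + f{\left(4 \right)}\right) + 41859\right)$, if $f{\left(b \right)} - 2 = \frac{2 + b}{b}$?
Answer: $\frac{17029903650511}{18032} \approx 9.4443 \cdot 10^{8}$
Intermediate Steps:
$f{\left(b \right)} = 2 + \frac{2 + b}{b}$
$\left(- \frac{5319}{27048} + \left(6480 - -16949\right)\right) \left(\left(16 \left(-97\right) + f{\left(4 \right)}\right) + 41859\right) = \left(- \frac{5319}{27048} + \left(6480 - -16949\right)\right) \left(\left(16 \left(-97\right) + \left(3 + \frac{2}{4}\right)\right) + 41859\right) = \left(\left(-5319\right) \frac{1}{27048} + \left(6480 + 16949\right)\right) \left(\left(-1552 + \left(3 + 2 \cdot \frac{1}{4}\right)\right) + 41859\right) = \left(- \frac{1773}{9016} + 23429\right) \left(\left(-1552 + \left(3 + \frac{1}{2}\right)\right) + 41859\right) = \frac{211234091 \left(\left(-1552 + \frac{7}{2}\right) + 41859\right)}{9016} = \frac{211234091 \left(- \frac{3097}{2} + 41859\right)}{9016} = \frac{211234091}{9016} \cdot \frac{80621}{2} = \frac{17029903650511}{18032}$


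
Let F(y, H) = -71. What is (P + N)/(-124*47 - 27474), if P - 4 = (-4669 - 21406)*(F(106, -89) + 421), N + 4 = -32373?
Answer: 9158623/33302 ≈ 275.02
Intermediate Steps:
N = -32377 (N = -4 - 32373 = -32377)
P = -9126246 (P = 4 + (-4669 - 21406)*(-71 + 421) = 4 - 26075*350 = 4 - 9126250 = -9126246)
(P + N)/(-124*47 - 27474) = (-9126246 - 32377)/(-124*47 - 27474) = -9158623/(-5828 - 27474) = -9158623/(-33302) = -9158623*(-1/33302) = 9158623/33302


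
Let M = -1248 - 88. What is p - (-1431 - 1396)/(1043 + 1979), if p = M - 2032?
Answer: -10175269/3022 ≈ -3367.1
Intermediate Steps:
M = -1336
p = -3368 (p = -1336 - 2032 = -3368)
p - (-1431 - 1396)/(1043 + 1979) = -3368 - (-1431 - 1396)/(1043 + 1979) = -3368 - (-2827)/3022 = -3368 - 1*(-2827/3022) = -3368 + 2827/3022 = -10175269/3022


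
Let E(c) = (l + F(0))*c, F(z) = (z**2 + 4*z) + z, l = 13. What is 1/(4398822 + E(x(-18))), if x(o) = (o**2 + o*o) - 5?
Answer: 1/4407181 ≈ 2.2690e-7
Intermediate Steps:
F(z) = z**2 + 5*z
x(o) = -5 + 2*o**2 (x(o) = (o**2 + o**2) - 5 = 2*o**2 - 5 = -5 + 2*o**2)
E(c) = 13*c (E(c) = (13 + 0*(5 + 0))*c = (13 + 0*5)*c = (13 + 0)*c = 13*c)
1/(4398822 + E(x(-18))) = 1/(4398822 + 13*(-5 + 2*(-18)**2)) = 1/(4398822 + 13*(-5 + 2*324)) = 1/(4398822 + 13*(-5 + 648)) = 1/(4398822 + 13*643) = 1/(4398822 + 8359) = 1/4407181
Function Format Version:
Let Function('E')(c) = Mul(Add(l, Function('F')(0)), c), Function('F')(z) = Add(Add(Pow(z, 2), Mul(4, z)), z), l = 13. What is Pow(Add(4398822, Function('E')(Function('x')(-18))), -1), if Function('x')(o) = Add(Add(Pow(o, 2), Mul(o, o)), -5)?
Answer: Rational(1, 4407181) ≈ 2.2690e-7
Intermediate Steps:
Function('F')(z) = Add(Pow(z, 2), Mul(5, z))
Function('x')(o) = Add(-5, Mul(2, Pow(o, 2))) (Function('x')(o) = Add(Add(Pow(o, 2), Pow(o, 2)), -5) = Add(Mul(2, Pow(o, 2)), -5) = Add(-5, Mul(2, Pow(o, 2))))
Function('E')(c) = Mul(13, c) (Function('E')(c) = Mul(Add(13, Mul(0, Add(5, 0))), c) = Mul(Add(13, Mul(0, 5)), c) = Mul(Add(13, 0), c) = Mul(13, c))
Pow(Add(4398822, Function('E')(Function('x')(-18))), -1) = Pow(Add(4398822, Mul(13, Add(-5, Mul(2, Pow(-18, 2))))), -1) = Pow(Add(4398822, Mul(13, Add(-5, Mul(2, 324)))), -1) = Pow(Add(4398822, Mul(13, Add(-5, 648))), -1) = Pow(Add(4398822, Mul(13, 643)), -1) = Pow(Add(4398822, 8359), -1) = Pow(4407181, -1) = Rational(1, 4407181)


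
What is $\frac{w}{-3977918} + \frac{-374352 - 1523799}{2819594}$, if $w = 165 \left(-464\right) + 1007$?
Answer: $- \frac{1834415061034}{2804028431323} \approx -0.65421$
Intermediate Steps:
$w = -75553$ ($w = -76560 + 1007 = -75553$)
$\frac{w}{-3977918} + \frac{-374352 - 1523799}{2819594} = - \frac{75553}{-3977918} + \frac{-374352 - 1523799}{2819594} = \left(-75553\right) \left(- \frac{1}{3977918}\right) - \frac{1898151}{2819594} = \frac{75553}{3977918} - \frac{1898151}{2819594} = - \frac{1834415061034}{2804028431323}$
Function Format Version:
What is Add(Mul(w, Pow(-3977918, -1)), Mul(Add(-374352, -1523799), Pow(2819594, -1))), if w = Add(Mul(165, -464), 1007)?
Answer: Rational(-1834415061034, 2804028431323) ≈ -0.65421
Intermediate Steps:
w = -75553 (w = Add(-76560, 1007) = -75553)
Add(Mul(w, Pow(-3977918, -1)), Mul(Add(-374352, -1523799), Pow(2819594, -1))) = Add(Mul(-75553, Pow(-3977918, -1)), Mul(Add(-374352, -1523799), Pow(2819594, -1))) = Add(Mul(-75553, Rational(-1, 3977918)), Mul(-1898151, Rational(1, 2819594))) = Add(Rational(75553, 3977918), Rational(-1898151, 2819594)) = Rational(-1834415061034, 2804028431323)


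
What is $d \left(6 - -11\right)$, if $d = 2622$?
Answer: $44574$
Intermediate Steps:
$d \left(6 - -11\right) = 2622 \left(6 - -11\right) = 2622 \left(6 + 11\right) = 2622 \cdot 17 = 44574$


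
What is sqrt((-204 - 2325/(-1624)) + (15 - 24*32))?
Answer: 3*I*sqrt(70005362)/812 ≈ 30.912*I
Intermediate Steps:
sqrt((-204 - 2325/(-1624)) + (15 - 24*32)) = sqrt((-204 - 2325*(-1/1624)) + (15 - 768)) = sqrt((-204 + 2325/1624) - 753) = sqrt(-328971/1624 - 753) = sqrt(-1551843/1624) = 3*I*sqrt(70005362)/812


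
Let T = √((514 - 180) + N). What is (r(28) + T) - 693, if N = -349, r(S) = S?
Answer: -665 + I*√15 ≈ -665.0 + 3.873*I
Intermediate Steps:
T = I*√15 (T = √((514 - 180) - 349) = √(334 - 349) = √(-15) = I*√15 ≈ 3.873*I)
(r(28) + T) - 693 = (28 + I*√15) - 693 = -665 + I*√15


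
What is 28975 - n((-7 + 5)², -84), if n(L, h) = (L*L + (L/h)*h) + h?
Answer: 29039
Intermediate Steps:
n(L, h) = L + h + L² (n(L, h) = (L² + L) + h = (L + L²) + h = L + h + L²)
28975 - n((-7 + 5)², -84) = 28975 - ((-7 + 5)² - 84 + ((-7 + 5)²)²) = 28975 - ((-2)² - 84 + ((-2)²)²) = 28975 - (4 - 84 + 4²) = 28975 - (4 - 84 + 16) = 28975 - 1*(-64) = 28975 + 64 = 29039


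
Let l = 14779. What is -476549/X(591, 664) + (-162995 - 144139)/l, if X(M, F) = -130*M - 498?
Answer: -16707140281/1142830512 ≈ -14.619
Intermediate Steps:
X(M, F) = -498 - 130*M
-476549/X(591, 664) + (-162995 - 144139)/l = -476549/(-498 - 130*591) + (-162995 - 144139)/14779 = -476549/(-498 - 76830) - 307134*1/14779 = -476549/(-77328) - 307134/14779 = -476549*(-1/77328) - 307134/14779 = 476549/77328 - 307134/14779 = -16707140281/1142830512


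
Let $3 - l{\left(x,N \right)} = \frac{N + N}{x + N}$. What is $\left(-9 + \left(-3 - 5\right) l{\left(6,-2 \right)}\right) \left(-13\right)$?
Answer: $533$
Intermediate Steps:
$l{\left(x,N \right)} = 3 - \frac{2 N}{N + x}$ ($l{\left(x,N \right)} = 3 - \frac{N + N}{x + N} = 3 - \frac{2 N}{N + x}$)
$\left(-9 + \left(-3 - 5\right) l{\left(6,-2 \right)}\right) \left(-13\right) = \left(-9 + \left(-3 - 5\right) \frac{-2 + 3 \cdot 6}{-2 + 6}\right) \left(-13\right) = \left(-9 - 8 \frac{-2 + 18}{4}\right) \left(-13\right) = \left(-9 - 8 \cdot \frac{1}{4} \cdot 16\right) \left(-13\right) = \left(-9 - 32\right) \left(-13\right) = \left(-41\right) \left(-13\right) = 533$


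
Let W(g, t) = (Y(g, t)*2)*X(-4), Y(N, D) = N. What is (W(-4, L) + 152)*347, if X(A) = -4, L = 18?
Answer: 63848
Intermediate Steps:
W(g, t) = -8*g (W(g, t) = (g*2)*(-4) = (2*g)*(-4) = -8*g)
(W(-4, L) + 152)*347 = (-8*(-4) + 152)*347 = (32 + 152)*347 = 184*347 = 63848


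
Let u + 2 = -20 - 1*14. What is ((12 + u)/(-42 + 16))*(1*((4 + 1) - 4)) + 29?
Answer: 389/13 ≈ 29.923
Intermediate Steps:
u = -36 (u = -2 + (-20 - 1*14) = -2 + (-20 - 14) = -2 - 34 = -36)
((12 + u)/(-42 + 16))*(1*((4 + 1) - 4)) + 29 = ((12 - 36)/(-42 + 16))*(1*((4 + 1) - 4)) + 29 = (-24/(-26))*(1*(5 - 4)) + 29 = (-24*(-1/26))*(1*1) + 29 = (12/13)*1 + 29 = 12/13 + 29 = 389/13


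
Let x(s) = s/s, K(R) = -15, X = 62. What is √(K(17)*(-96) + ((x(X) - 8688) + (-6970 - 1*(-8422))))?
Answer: I*√5795 ≈ 76.125*I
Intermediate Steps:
x(s) = 1
√(K(17)*(-96) + ((x(X) - 8688) + (-6970 - 1*(-8422)))) = √(-15*(-96) + ((1 - 8688) + (-6970 - 1*(-8422)))) = √(1440 + (-8687 + (-6970 + 8422))) = √(1440 + (-8687 + 1452)) = √(1440 - 7235) = √(-5795) = I*√5795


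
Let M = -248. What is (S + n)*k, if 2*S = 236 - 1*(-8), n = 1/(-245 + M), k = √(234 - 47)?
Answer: 60145*√187/493 ≈ 1668.3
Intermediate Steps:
k = √187 ≈ 13.675
n = -1/493 (n = 1/(-245 - 248) = 1/(-493) = -1/493 ≈ -0.0020284)
S = 122 (S = (236 - 1*(-8))/2 = (236 + 8)/2 = (½)*244 = 122)
(S + n)*k = (122 - 1/493)*√187 = 60145*√187/493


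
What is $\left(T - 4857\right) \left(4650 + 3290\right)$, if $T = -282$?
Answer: $-40803660$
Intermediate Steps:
$\left(T - 4857\right) \left(4650 + 3290\right) = \left(-282 - 4857\right) \left(4650 + 3290\right) = \left(-5139\right) 7940 = -40803660$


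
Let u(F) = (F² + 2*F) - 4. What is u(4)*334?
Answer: 6680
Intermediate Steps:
u(F) = -4 + F² + 2*F
u(4)*334 = (-4 + 4² + 2*4)*334 = (-4 + 16 + 8)*334 = 20*334 = 6680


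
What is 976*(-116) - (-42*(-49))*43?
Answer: -201710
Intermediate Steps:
976*(-116) - (-42*(-49))*43 = -113216 - 2058*43 = -113216 - 1*88494 = -113216 - 88494 = -201710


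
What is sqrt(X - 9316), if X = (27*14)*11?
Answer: I*sqrt(5158) ≈ 71.819*I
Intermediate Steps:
X = 4158 (X = 378*11 = 4158)
sqrt(X - 9316) = sqrt(4158 - 9316) = sqrt(-5158) = I*sqrt(5158)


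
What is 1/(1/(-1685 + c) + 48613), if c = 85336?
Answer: 83651/4066526064 ≈ 2.0571e-5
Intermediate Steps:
1/(1/(-1685 + c) + 48613) = 1/(1/(-1685 + 85336) + 48613) = 1/(1/83651 + 48613) = 1/(4066526064/83651) = 83651/4066526064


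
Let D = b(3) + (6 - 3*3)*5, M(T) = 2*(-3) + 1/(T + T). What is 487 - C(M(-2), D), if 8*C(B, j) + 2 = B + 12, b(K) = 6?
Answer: 15569/32 ≈ 486.53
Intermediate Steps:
M(T) = -6 + 1/(2*T)
D = -9 (D = 6 + (6 - 3*3)*5 = 6 + (6 - 9)*5 = 6 - 3*5 = 6 - 15 = -9)
C(B, j) = 5/4 + B/8 (C(B, j) = -1/4 + (B + 12)/8 = -1/4 + (12 + B)/8 = -1/4 + (3/2 + B/8) = 5/4 + B/8)
487 - C(M(-2), D) = 487 - (5/4 + (-6 + (1/2)/(-2))/8) = 487 - (5/4 + (-6 + (1/2)*(-1/2))/8) = 487 - (5/4 + (-6 - 1/4)/8) = 487 - (5/4 + (1/8)*(-25/4)) = 487 - (5/4 - 25/32) = 487 - 1*15/32 = 487 - 15/32 = 15569/32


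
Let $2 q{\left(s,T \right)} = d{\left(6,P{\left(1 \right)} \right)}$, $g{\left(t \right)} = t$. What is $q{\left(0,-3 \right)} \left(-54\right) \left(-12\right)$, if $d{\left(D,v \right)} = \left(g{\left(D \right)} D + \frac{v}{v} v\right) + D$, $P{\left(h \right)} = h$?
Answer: $13932$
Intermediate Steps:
$d{\left(D,v \right)} = D + v + D^{2}$ ($d{\left(D,v \right)} = \left(D D + \frac{v}{v} v\right) + D = \left(D^{2} + 1 v\right) + D = \left(D^{2} + v\right) + D = \left(v + D^{2}\right) + D = D + v + D^{2}$)
$q{\left(s,T \right)} = \frac{43}{2}$ ($q{\left(s,T \right)} = \frac{6 + 1 + 6^{2}}{2} = \frac{6 + 1 + 36}{2} = \frac{1}{2} \cdot 43 = \frac{43}{2}$)
$q{\left(0,-3 \right)} \left(-54\right) \left(-12\right) = \frac{43}{2} \left(-54\right) \left(-12\right) = \left(-1161\right) \left(-12\right) = 13932$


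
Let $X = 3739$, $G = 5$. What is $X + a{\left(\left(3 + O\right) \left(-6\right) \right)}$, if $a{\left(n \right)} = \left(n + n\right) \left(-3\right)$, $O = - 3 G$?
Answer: $3307$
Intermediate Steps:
$O = -15$ ($O = \left(-3\right) 5 = -15$)
$a{\left(n \right)} = - 6 n$ ($a{\left(n \right)} = 2 n \left(-3\right) = - 6 n$)
$X + a{\left(\left(3 + O\right) \left(-6\right) \right)} = 3739 - 6 \left(3 - 15\right) \left(-6\right) = 3739 - 6 \left(\left(-12\right) \left(-6\right)\right) = 3739 - 432 = 3307$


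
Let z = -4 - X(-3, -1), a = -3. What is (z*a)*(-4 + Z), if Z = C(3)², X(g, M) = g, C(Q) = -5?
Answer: 63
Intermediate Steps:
Z = 25 (Z = (-5)² = 25)
z = -1 (z = -4 - 1*(-3) = -4 + 3 = -1)
(z*a)*(-4 + Z) = (-1*(-3))*(-4 + 25) = 3*21 = 63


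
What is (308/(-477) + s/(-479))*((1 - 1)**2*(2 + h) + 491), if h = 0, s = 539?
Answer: -198675785/228483 ≈ -869.54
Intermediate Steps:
(308/(-477) + s/(-479))*((1 - 1)**2*(2 + h) + 491) = (308/(-477) + 539/(-479))*((1 - 1)**2*(2 + 0) + 491) = (308*(-1/477) + 539*(-1/479))*(0**2*2 + 491) = (-308/477 - 539/479)*(0*2 + 491) = -404635*(0 + 491)/228483 = -404635/228483*491 = -198675785/228483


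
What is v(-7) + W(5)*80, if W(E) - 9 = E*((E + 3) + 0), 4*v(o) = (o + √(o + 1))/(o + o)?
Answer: 31361/8 - I*√6/56 ≈ 3920.1 - 0.043741*I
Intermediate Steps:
v(o) = (o + √(1 + o))/(8*o) (v(o) = ((o + √(o + 1))/(o + o))/4 = ((o + √(1 + o))/((2*o)))/4 = ((o + √(1 + o))*(1/(2*o)))/4 = ((o + √(1 + o))/(2*o))/4 = (o + √(1 + o))/(8*o))
W(E) = 9 + E*(3 + E) (W(E) = 9 + E*((E + 3) + 0) = 9 + E*((3 + E) + 0) = 9 + E*(3 + E))
v(-7) + W(5)*80 = (⅛)*(-7 + √(1 - 7))/(-7) + (9 + 5² + 3*5)*80 = (⅛)*(-⅐)*(-7 + √(-6)) + (9 + 25 + 15)*80 = (⅛)*(-⅐)*(-7 + I*√6) + 49*80 = (⅛ - I*√6/56) + 3920 = 31361/8 - I*√6/56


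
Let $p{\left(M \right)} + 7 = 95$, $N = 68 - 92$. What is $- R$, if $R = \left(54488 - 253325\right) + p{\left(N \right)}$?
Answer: $198749$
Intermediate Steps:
$N = -24$ ($N = 68 - 92 = -24$)
$p{\left(M \right)} = 88$ ($p{\left(M \right)} = -7 + 95 = 88$)
$R = -198749$ ($R = \left(54488 - 253325\right) + 88 = -198837 + 88 = -198749$)
$- R = \left(-1\right) \left(-198749\right) = 198749$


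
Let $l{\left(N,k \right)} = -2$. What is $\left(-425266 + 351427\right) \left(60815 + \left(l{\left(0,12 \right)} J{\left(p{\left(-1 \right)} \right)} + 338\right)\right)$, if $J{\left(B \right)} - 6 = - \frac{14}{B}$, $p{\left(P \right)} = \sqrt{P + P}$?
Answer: $-4514590299 + 1033746 i \sqrt{2} \approx -4.5146 \cdot 10^{9} + 1.4619 \cdot 10^{6} i$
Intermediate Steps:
$p{\left(P \right)} = \sqrt{2} \sqrt{P}$ ($p{\left(P \right)} = \sqrt{2 P} = \sqrt{2} \sqrt{P}$)
$J{\left(B \right)} = 6 - \frac{14}{B}$
$\left(-425266 + 351427\right) \left(60815 + \left(l{\left(0,12 \right)} J{\left(p{\left(-1 \right)} \right)} + 338\right)\right) = \left(-425266 + 351427\right) \left(60815 + \left(- 2 \left(6 - \frac{14}{\sqrt{2} \sqrt{-1}}\right) + 338\right)\right) = - 73839 \left(60815 + \left(- 2 \left(6 - \frac{14}{\sqrt{2} i}\right) + 338\right)\right) = - 73839 \left(60815 + \left(- 2 \left(6 - \frac{14}{i \sqrt{2}}\right) + 338\right)\right) = - 73839 \left(60815 + \left(- 2 \left(6 - 14 \left(- \frac{i \sqrt{2}}{2}\right)\right) + 338\right)\right) = - 73839 \left(60815 + \left(- 2 \left(6 + 7 i \sqrt{2}\right) + 338\right)\right) = - 73839 \left(60815 + \left(\left(-12 - 14 i \sqrt{2}\right) + 338\right)\right) = - 73839 \left(60815 + \left(326 - 14 i \sqrt{2}\right)\right) = - 73839 \left(61141 - 14 i \sqrt{2}\right) = -4514590299 + 1033746 i \sqrt{2}$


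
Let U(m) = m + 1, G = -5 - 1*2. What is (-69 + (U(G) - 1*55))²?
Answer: 16900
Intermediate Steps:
G = -7 (G = -5 - 2 = -7)
U(m) = 1 + m
(-69 + (U(G) - 1*55))² = (-69 + ((1 - 7) - 1*55))² = (-69 + (-6 - 55))² = (-69 - 61)² = (-130)² = 16900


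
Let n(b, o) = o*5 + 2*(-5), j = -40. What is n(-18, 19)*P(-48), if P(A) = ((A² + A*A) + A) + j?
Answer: 384200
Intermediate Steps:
P(A) = -40 + A + 2*A² (P(A) = ((A² + A*A) + A) - 40 = ((A² + A²) + A) - 40 = (2*A² + A) - 40 = (A + 2*A²) - 40 = -40 + A + 2*A²)
n(b, o) = -10 + 5*o (n(b, o) = 5*o - 10 = -10 + 5*o)
n(-18, 19)*P(-48) = (-10 + 5*19)*(-40 - 48 + 2*(-48)²) = (-10 + 95)*(-40 - 48 + 2*2304) = 85*(-40 - 48 + 4608) = 85*4520 = 384200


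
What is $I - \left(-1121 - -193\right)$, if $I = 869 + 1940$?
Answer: $3737$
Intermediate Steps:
$I = 2809$
$I - \left(-1121 - -193\right) = 2809 - \left(-1121 - -193\right) = 2809 - \left(-1121 + 193\right) = 2809 - -928 = 2809 + 928 = 3737$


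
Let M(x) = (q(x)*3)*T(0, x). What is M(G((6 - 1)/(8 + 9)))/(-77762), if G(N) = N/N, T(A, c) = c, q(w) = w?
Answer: -3/77762 ≈ -3.8579e-5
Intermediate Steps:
G(N) = 1
M(x) = 3*x² (M(x) = (x*3)*x = (3*x)*x = 3*x²)
M(G((6 - 1)/(8 + 9)))/(-77762) = (3*1²)/(-77762) = (3*1)*(-1/77762) = 3*(-1/77762) = -3/77762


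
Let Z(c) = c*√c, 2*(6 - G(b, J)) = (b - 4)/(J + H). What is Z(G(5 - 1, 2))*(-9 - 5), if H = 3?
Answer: -84*√6 ≈ -205.76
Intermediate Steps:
G(b, J) = 6 - (-4 + b)/(2*(3 + J)) (G(b, J) = 6 - (b - 4)/(2*(J + 3)) = 6 - (-4 + b)/(2*(3 + J)))
Z(c) = c^(3/2)
Z(G(5 - 1, 2))*(-9 - 5) = ((40 - (5 - 1) + 12*2)/(2*(3 + 2)))^(3/2)*(-9 - 5) = ((½)*(40 - 1*4 + 24)/5)^(3/2)*(-14) = ((½)*(⅕)*(40 - 4 + 24))^(3/2)*(-14) = ((½)*(⅕)*60)^(3/2)*(-14) = 6^(3/2)*(-14) = (6*√6)*(-14) = -84*√6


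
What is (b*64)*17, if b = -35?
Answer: -38080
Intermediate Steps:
(b*64)*17 = -35*64*17 = -2240*17 = -38080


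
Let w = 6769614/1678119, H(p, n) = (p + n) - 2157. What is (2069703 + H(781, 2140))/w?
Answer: 1158163337191/2256538 ≈ 5.1325e+5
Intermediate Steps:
H(p, n) = -2157 + n + p (H(p, n) = (n + p) - 2157 = -2157 + n + p)
w = 2256538/559373 (w = 6769614*(1/1678119) = 2256538/559373 ≈ 4.0340)
(2069703 + H(781, 2140))/w = (2069703 + (-2157 + 2140 + 781))/(2256538/559373) = (2069703 + 764)*(559373/2256538) = 2070467*(559373/2256538) = 1158163337191/2256538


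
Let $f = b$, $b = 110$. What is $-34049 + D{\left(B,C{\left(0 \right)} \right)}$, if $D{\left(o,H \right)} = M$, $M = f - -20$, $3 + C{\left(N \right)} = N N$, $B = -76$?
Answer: $-33919$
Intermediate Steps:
$f = 110$
$C{\left(N \right)} = -3 + N^{2}$ ($C{\left(N \right)} = -3 + N N = -3 + N^{2}$)
$M = 130$ ($M = 110 - -20 = 110 + 20 = 130$)
$D{\left(o,H \right)} = 130$
$-34049 + D{\left(B,C{\left(0 \right)} \right)} = -34049 + 130 = -33919$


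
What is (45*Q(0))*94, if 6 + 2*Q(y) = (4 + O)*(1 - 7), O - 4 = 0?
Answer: -114210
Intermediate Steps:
O = 4 (O = 4 + 0 = 4)
Q(y) = -27 (Q(y) = -3 + ((4 + 4)*(1 - 7))/2 = -3 + (8*(-6))/2 = -3 + (1/2)*(-48) = -3 - 24 = -27)
(45*Q(0))*94 = (45*(-27))*94 = -1215*94 = -114210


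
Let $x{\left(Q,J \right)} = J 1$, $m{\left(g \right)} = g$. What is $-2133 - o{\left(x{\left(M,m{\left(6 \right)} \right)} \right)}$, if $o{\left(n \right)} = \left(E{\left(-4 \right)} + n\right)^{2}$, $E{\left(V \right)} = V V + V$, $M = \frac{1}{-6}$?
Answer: $-2457$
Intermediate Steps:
$M = - \frac{1}{6} \approx -0.16667$
$x{\left(Q,J \right)} = J$
$E{\left(V \right)} = V + V^{2}$ ($E{\left(V \right)} = V^{2} + V = V + V^{2}$)
$o{\left(n \right)} = \left(12 + n\right)^{2}$ ($o{\left(n \right)} = \left(- 4 \left(1 - 4\right) + n\right)^{2} = \left(\left(-4\right) \left(-3\right) + n\right)^{2} = \left(12 + n\right)^{2}$)
$-2133 - o{\left(x{\left(M,m{\left(6 \right)} \right)} \right)} = -2133 - \left(12 + 6\right)^{2} = -2133 - 18^{2} = -2133 - 324 = -2457$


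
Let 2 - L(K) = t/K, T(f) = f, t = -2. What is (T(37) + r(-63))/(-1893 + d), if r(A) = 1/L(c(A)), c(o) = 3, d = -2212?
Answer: -299/32840 ≈ -0.0091047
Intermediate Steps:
L(K) = 2 + 2/K (L(K) = 2 - (-2)/K = 2 + 2/K)
r(A) = 3/8 (r(A) = 1/(2 + 2/3) = 1/(8/3) = 3/8)
(T(37) + r(-63))/(-1893 + d) = (37 + 3/8)/(-1893 - 2212) = (299/8)/(-4105) = (299/8)*(-1/4105) = -299/32840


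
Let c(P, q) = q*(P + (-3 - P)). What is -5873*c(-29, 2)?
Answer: 35238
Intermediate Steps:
c(P, q) = -3*q (c(P, q) = q*(-3) = -3*q)
-5873*c(-29, 2) = -(-17619)*2 = -5873*(-6) = 35238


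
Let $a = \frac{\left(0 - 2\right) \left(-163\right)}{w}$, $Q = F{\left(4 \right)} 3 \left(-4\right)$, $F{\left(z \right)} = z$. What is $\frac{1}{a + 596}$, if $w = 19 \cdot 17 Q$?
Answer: $\frac{7752}{4620029} \approx 0.0016779$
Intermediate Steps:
$Q = -48$ ($Q = 4 \cdot 3 \left(-4\right) = 12 \left(-4\right) = -48$)
$w = -15504$ ($w = 19 \cdot 17 \left(-48\right) = 323 \left(-48\right) = -15504$)
$a = - \frac{163}{7752}$ ($a = \frac{\left(0 - 2\right) \left(-163\right)}{-15504} = \left(-2\right) \left(-163\right) \left(- \frac{1}{15504}\right) = 326 \left(- \frac{1}{15504}\right) = - \frac{163}{7752} \approx -0.021027$)
$\frac{1}{a + 596} = \frac{1}{- \frac{163}{7752} + 596} = \frac{1}{\frac{4620029}{7752}} = \frac{7752}{4620029}$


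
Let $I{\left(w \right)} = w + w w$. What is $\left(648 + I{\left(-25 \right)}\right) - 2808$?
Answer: $-1560$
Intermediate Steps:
$I{\left(w \right)} = w + w^{2}$
$\left(648 + I{\left(-25 \right)}\right) - 2808 = \left(648 - 25 \left(1 - 25\right)\right) - 2808 = \left(648 - -600\right) - 2808 = \left(648 + 600\right) - 2808 = 1248 - 2808 = -1560$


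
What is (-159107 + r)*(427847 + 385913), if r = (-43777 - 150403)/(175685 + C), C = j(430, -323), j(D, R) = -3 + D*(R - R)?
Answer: -11373284781059520/87841 ≈ -1.2948e+11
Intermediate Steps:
j(D, R) = -3 (j(D, R) = -3 + D*0 = -3 + 0 = -3)
C = -3
r = -97090/87841 (r = (-43777 - 150403)/(175685 - 3) = -194180/175682 = -194180*1/175682 = -97090/87841 ≈ -1.1053)
(-159107 + r)*(427847 + 385913) = (-159107 - 97090/87841)*(427847 + 385913) = -13976215077/87841*813760 = -11373284781059520/87841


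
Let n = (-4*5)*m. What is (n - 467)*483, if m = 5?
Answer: -273861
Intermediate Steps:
n = -100 (n = -4*5*5 = -20*5 = -100)
(n - 467)*483 = (-100 - 467)*483 = -567*483 = -273861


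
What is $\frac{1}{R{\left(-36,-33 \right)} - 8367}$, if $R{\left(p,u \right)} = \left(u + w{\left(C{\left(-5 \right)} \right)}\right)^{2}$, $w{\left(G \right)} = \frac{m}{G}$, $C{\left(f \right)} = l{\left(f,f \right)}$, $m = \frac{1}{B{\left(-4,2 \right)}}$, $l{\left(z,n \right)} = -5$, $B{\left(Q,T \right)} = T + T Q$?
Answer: $- \frac{900}{6552179} \approx -0.00013736$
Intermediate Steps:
$B{\left(Q,T \right)} = T + Q T$
$m = - \frac{1}{6}$ ($m = \frac{1}{2 \left(1 - 4\right)} = \frac{1}{2 \left(-3\right)} = \frac{1}{-6} = - \frac{1}{6} \approx -0.16667$)
$C{\left(f \right)} = -5$
$w{\left(G \right)} = - \frac{1}{6 G}$
$R{\left(p,u \right)} = \left(\frac{1}{30} + u\right)^{2}$ ($R{\left(p,u \right)} = \left(u - \frac{1}{6 \left(-5\right)}\right)^{2} = \left(u - - \frac{1}{30}\right)^{2} = \left(u + \frac{1}{30}\right)^{2} = \left(\frac{1}{30} + u\right)^{2}$)
$\frac{1}{R{\left(-36,-33 \right)} - 8367} = \frac{1}{\frac{\left(1 + 30 \left(-33\right)\right)^{2}}{900} - 8367} = \frac{1}{\frac{\left(1 - 990\right)^{2}}{900} - 8367} = \frac{1}{\frac{\left(-989\right)^{2}}{900} - 8367} = \frac{1}{\frac{1}{900} \cdot 978121 - 8367} = \frac{1}{\frac{978121}{900} - 8367} = \frac{1}{- \frac{6552179}{900}} = - \frac{900}{6552179}$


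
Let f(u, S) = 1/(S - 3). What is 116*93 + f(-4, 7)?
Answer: 43153/4 ≈ 10788.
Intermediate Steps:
f(u, S) = 1/(-3 + S)
116*93 + f(-4, 7) = 116*93 + 1/(-3 + 7) = 10788 + 1/4 = 43153/4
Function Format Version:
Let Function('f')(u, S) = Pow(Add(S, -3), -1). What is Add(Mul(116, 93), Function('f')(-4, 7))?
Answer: Rational(43153, 4) ≈ 10788.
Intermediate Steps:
Function('f')(u, S) = Pow(Add(-3, S), -1)
Add(Mul(116, 93), Function('f')(-4, 7)) = Add(Mul(116, 93), Pow(Add(-3, 7), -1)) = Add(10788, Pow(4, -1)) = Add(10788, Rational(1, 4)) = Rational(43153, 4)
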